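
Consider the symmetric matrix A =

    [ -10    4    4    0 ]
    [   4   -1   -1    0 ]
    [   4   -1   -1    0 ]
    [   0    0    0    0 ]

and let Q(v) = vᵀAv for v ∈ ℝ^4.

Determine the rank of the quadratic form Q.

Row-reducing A symmetrically gives the diagonal entries -10, 3/5, 0, 0.
So there are 1 positive, 1 negative, 2 zero pivots.
The rank is the number of nonzero pivots: 2.

2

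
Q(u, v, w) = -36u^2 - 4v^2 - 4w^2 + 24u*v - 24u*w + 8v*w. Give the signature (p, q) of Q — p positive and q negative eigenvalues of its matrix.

The symmetric matrix is A = [[-36, 12, -12], [12, -4, 4], [-12, 4, -4]].
Symmetric row and column elimination reduces A to a congruent diagonal form with pivots -36, 0, 0.
Counting signs: 1 negative, 2 zero.

(0, 1)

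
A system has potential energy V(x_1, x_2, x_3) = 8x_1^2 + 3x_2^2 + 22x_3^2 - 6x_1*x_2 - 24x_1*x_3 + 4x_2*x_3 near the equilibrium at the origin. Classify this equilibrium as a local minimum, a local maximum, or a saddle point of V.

The Hessian at the origin is H = [[16, -6, -24], [-6, 6, 4], [-24, 4, 44]].
Congruent diagonalization of H (simultaneous row and column reduction) yields pivots 16, 15/4, 4/3.
That gives 3 positive pivots.
H is positive definite, so the origin is a strict local minimum.

local minimum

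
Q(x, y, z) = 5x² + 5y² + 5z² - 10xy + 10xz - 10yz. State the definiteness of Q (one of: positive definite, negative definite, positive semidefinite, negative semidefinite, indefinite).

positive semidefinite

Write A = [[5, -5, 5], [-5, 5, -5], [5, -5, 5]].
Congruent diagonalization of A (simultaneous row and column reduction) yields pivots 5, 0, 0.
So there are 1 positive, 2 zero pivots.
Hence Q is positive semidefinite.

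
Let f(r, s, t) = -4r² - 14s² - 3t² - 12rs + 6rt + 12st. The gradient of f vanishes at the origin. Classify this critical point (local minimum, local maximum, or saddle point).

The Hessian at the origin is H = [[-8, -12, 6], [-12, -28, 12], [6, 12, -6]].
Row-reducing H symmetrically gives the diagonal entries -8, -10, -3/5.
So there are 3 negative pivots.
H is negative definite, so the origin is a strict local maximum.

local maximum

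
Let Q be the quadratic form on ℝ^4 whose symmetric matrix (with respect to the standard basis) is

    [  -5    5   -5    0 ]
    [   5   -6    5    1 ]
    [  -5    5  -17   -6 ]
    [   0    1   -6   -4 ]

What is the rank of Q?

Symmetric row and column elimination reduces A to a congruent diagonal form with pivots -5, -1, -12, 0.
So there are 3 negative, 1 zero pivots.
The rank is the number of nonzero pivots: 3.

3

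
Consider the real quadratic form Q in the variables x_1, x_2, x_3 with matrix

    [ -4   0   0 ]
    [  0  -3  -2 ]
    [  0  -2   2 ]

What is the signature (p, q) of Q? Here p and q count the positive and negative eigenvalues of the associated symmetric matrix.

Row-reducing A symmetrically gives the diagonal entries -4, -3, 10/3.
That gives 1 positive, 2 negative pivots.

(1, 2)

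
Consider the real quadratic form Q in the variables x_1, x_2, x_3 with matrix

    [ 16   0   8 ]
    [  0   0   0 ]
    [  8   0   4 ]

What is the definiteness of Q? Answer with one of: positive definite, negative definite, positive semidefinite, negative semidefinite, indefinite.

Applying the same elementary operations to the rows and columns of A produces a congruent diagonal matrix with entries 16, 0, 0.
Counting signs: 1 positive, 2 zero.
Hence Q is positive semidefinite.

positive semidefinite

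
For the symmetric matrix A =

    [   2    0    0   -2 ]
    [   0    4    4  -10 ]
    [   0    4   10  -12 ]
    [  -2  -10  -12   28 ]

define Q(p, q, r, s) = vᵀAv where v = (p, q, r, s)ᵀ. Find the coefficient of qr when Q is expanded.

The coefficient of qr is A[2,3] + A[3,2] = 2·4 = 8.

8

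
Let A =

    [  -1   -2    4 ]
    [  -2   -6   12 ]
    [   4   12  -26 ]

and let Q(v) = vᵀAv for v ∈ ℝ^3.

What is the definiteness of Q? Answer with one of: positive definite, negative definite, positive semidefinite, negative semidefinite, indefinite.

negative definite

Congruent diagonalization of A (simultaneous row and column reduction) yields pivots -1, -2, -2.
So there are 3 negative pivots.
Hence Q is negative definite.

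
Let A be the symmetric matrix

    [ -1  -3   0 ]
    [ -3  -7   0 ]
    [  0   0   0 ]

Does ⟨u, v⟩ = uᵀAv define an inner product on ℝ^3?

Congruent diagonalization of A (simultaneous row and column reduction) yields pivots -1, 2, 0.
So there are 1 positive, 1 negative, 1 zero pivots.
Hence Q is indefinite.
⟨·,·⟩ is an inner product exactly when A is positive definite.

no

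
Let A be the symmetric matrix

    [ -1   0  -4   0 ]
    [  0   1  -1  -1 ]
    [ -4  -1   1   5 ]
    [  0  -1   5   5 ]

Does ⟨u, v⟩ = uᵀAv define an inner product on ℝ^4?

Applying the same elementary operations to the rows and columns of A produces a congruent diagonal matrix with entries -1, 1, 16, 3.
That gives 3 positive, 1 negative pivots.
Hence Q is indefinite.
⟨·,·⟩ is an inner product exactly when A is positive definite.

no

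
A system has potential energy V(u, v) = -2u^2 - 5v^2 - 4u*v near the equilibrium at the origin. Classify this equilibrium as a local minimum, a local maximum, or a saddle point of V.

The Hessian at the origin is H = [[-4, -4], [-4, -10]].
det H = -4·-10 − (-4)² = 24 > 0 and H[1,1] = -4 < 0, so H is negative definite.
Therefore the origin is a local maximum.

local maximum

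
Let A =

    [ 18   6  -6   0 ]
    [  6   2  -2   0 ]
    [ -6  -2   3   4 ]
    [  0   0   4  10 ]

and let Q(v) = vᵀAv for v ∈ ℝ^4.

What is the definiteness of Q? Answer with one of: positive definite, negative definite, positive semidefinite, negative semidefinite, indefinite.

indefinite

Congruent diagonalization of A (simultaneous row and column reduction) yields pivots 18, 0, 1, -6.
Counting signs: 2 positive, 1 negative, 1 zero.
Hence Q is indefinite.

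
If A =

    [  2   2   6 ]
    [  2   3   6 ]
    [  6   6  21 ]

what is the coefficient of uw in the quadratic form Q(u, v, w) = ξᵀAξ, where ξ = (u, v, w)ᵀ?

The coefficient of uw is A[1,3] + A[3,1] = 2·6 = 12.

12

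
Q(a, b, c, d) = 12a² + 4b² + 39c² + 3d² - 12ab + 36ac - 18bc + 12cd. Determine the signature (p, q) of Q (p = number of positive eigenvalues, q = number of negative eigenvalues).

(3, 0)

The symmetric matrix is A = [[12, -6, 18, 0], [-6, 4, -9, 0], [18, -9, 39, 6], [0, 0, 6, 3]].
Applying the same elementary operations to the rows and columns of A produces a congruent diagonal matrix with entries 12, 1, 12, 0.
So there are 3 positive, 1 zero pivots.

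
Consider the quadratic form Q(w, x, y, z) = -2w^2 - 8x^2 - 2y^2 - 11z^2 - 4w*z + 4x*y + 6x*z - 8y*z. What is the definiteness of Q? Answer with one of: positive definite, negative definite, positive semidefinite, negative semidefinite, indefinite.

The symmetric matrix is A = [[-2, 0, 0, -2], [0, -8, 2, 3], [0, 2, -2, -4], [-2, 3, -4, -11]].
Applying the same elementary operations to the rows and columns of A produces a congruent diagonal matrix with entries -2, -8, -3/2, -5/6.
Counting signs: 4 negative.
Hence Q is negative definite.

negative definite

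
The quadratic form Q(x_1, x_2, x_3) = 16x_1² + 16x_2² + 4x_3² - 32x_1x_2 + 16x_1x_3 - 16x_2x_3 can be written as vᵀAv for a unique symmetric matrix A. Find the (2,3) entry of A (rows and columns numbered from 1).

The coefficient of x_2·x_3 in Q is -16. For a symmetric A this equals A[2,3] + A[3,2] = 2·A[2,3].
So A[2,3] = -16/2 = -8.

-8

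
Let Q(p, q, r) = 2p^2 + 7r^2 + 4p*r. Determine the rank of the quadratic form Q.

2

The associated matrix is A = [[2, 0, 2], [0, 0, 0], [2, 0, 7]].
Congruent diagonalization of A (simultaneous row and column reduction) yields pivots 2, 0, 5.
So there are 2 positive, 1 zero pivots.
The rank is the number of nonzero pivots: 2.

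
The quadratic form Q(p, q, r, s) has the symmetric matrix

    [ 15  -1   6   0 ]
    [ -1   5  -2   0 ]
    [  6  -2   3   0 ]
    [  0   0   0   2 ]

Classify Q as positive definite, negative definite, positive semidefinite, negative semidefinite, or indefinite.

positive definite

Symmetric row and column elimination reduces A to a congruent diagonal form with pivots 15, 74/15, 3/37, 2.
So there are 4 positive pivots.
Hence Q is positive definite.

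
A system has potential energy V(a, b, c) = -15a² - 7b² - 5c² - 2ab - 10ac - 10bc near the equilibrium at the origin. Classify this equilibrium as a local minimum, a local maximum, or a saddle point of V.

local maximum

The Hessian at the origin is H = [[-30, -2, -10], [-2, -14, -10], [-10, -10, -10]].
Row-reducing H symmetrically gives the diagonal entries -30, -208/15, -5/13.
That gives 3 negative pivots.
H is negative definite, so the origin is a strict local maximum.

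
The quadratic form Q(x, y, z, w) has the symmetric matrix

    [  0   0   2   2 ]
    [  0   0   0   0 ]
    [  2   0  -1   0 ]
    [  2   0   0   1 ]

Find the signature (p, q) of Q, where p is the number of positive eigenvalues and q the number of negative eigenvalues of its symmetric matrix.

By Sylvester's law of inertia any congruent diagonalization of A has 1 positive, 1 negative and 2 zero entries.

(1, 1)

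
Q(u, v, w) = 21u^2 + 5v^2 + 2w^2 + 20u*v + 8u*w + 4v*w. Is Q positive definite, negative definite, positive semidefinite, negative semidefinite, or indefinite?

Write A = [[21, 10, 4], [10, 5, 2], [4, 2, 2]].
Congruent diagonalization of A (simultaneous row and column reduction) yields pivots 21, 5/21, 6/5.
So there are 3 positive pivots.
Hence Q is positive definite.

positive definite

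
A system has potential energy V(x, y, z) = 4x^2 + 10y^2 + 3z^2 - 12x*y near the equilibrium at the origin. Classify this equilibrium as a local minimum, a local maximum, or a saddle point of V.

local minimum

The Hessian at the origin is H = [[8, -12, 0], [-12, 20, 0], [0, 0, 6]].
Applying the same elementary operations to the rows and columns of H produces a congruent diagonal matrix with entries 8, 2, 6.
That gives 3 positive pivots.
H is positive definite, so the origin is a strict local minimum.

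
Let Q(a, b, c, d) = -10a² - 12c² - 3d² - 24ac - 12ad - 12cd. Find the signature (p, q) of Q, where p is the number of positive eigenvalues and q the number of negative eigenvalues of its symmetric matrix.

The symmetric matrix is A = [[-10, 0, -12, -6], [0, 0, 0, 0], [-12, 0, -12, -6], [-6, 0, -6, -3]].
Applying the same elementary operations to the rows and columns of A produces a congruent diagonal matrix with entries -10, 0, 12/5, 0.
So there are 1 positive, 1 negative, 2 zero pivots.

(1, 1)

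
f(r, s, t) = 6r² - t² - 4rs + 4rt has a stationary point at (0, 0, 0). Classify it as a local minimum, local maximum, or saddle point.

saddle point

The Hessian at the origin is H = [[12, -4, 4], [-4, 0, 0], [4, 0, -2]].
Symmetric row and column elimination reduces H to a congruent diagonal form with pivots 12, -4/3, -2.
So there are 1 positive, 2 negative pivots.
H is indefinite, so the origin is a saddle point.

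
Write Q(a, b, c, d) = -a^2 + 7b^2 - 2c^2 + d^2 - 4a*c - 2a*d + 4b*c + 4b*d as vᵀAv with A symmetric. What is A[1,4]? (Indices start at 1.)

The coefficient of a·d in Q is -2. For a symmetric A this equals A[1,4] + A[4,1] = 2·A[1,4].
So A[1,4] = -2/2 = -1.

-1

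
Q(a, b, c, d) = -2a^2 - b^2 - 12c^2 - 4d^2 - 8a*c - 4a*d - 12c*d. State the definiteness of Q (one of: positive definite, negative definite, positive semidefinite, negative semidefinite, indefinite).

negative definite

The symmetric matrix is A = [[-2, 0, -4, -2], [0, -1, 0, 0], [-4, 0, -12, -6], [-2, 0, -6, -4]].
Symmetric row and column elimination reduces A to a congruent diagonal form with pivots -2, -1, -4, -1.
Counting signs: 4 negative.
Hence Q is negative definite.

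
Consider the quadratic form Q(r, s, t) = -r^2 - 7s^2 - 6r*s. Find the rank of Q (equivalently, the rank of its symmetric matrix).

The associated matrix is A = [[-1, -3, 0], [-3, -7, 0], [0, 0, 0]].
Symmetric row and column elimination reduces A to a congruent diagonal form with pivots -1, 2, 0.
So there are 1 positive, 1 negative, 1 zero pivots.
The rank is the number of nonzero pivots: 2.

2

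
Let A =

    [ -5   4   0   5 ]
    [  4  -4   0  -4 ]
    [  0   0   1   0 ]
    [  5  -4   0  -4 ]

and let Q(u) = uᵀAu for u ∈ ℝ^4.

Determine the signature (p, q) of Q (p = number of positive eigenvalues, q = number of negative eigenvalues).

(2, 2)

Symmetric row and column elimination reduces A to a congruent diagonal form with pivots -5, -4/5, 1, 1.
Counting signs: 2 positive, 2 negative.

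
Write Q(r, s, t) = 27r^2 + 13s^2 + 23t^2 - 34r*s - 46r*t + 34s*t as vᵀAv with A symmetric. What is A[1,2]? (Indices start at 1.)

The coefficient of r·s in Q is -34. For a symmetric A this equals A[1,2] + A[2,1] = 2·A[1,2].
So A[1,2] = -34/2 = -17.

-17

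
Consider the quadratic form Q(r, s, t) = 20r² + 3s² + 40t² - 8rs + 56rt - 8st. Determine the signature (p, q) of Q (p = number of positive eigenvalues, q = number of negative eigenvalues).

Write A = [[20, -4, 28], [-4, 3, -4], [28, -4, 40]].
Symmetric row and column elimination reduces A to a congruent diagonal form with pivots 20, 11/5, -4/11.
That gives 2 positive, 1 negative pivots.

(2, 1)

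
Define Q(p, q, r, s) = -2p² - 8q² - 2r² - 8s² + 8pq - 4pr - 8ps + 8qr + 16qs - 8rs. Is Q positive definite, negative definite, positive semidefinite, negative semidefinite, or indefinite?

negative semidefinite

The associated matrix is A = [[-2, 4, -2, -4], [4, -8, 4, 8], [-2, 4, -2, -4], [-4, 8, -4, -8]].
Symmetric row and column elimination reduces A to a congruent diagonal form with pivots -2, 0, 0, 0.
So there are 1 negative, 3 zero pivots.
Hence Q is negative semidefinite.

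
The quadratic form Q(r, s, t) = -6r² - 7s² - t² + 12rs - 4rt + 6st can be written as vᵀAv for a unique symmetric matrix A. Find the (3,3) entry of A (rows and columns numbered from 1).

-1

The coefficient of t² in Q is -1, and that is exactly A[3,3].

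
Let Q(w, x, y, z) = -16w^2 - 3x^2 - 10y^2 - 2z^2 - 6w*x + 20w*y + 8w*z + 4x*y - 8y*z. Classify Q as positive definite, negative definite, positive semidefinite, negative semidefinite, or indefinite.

negative definite

Write A = [[-16, -3, 10, 4], [-3, -3, 2, 0], [10, 2, -10, -4], [4, 0, -4, -2]].
Congruent diagonalization of A (simultaneous row and column reduction) yields pivots -16, -39/16, -146/39, -10/73.
Counting signs: 4 negative.
Hence Q is negative definite.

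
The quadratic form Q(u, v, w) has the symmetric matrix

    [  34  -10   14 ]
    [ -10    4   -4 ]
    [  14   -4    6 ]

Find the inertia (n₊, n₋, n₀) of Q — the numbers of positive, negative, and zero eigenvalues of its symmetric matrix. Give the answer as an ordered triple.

(3, 0, 0)

Symmetric row and column elimination reduces A to a congruent diagonal form with pivots 34, 18/17, 2/9.
That gives 3 positive pivots.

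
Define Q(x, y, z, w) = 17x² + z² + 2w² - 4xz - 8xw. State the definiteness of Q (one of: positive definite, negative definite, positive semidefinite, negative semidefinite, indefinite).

positive semidefinite

The symmetric matrix is A = [[17, 0, -2, -4], [0, 0, 0, 0], [-2, 0, 1, 0], [-4, 0, 0, 2]].
Symmetric row and column elimination reduces A to a congruent diagonal form with pivots 17, 0, 13/17, 10/13.
Counting signs: 3 positive, 1 zero.
Hence Q is positive semidefinite.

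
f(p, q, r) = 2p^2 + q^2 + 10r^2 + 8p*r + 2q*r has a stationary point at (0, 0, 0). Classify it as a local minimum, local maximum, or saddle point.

local minimum

The Hessian at the origin is H = [[4, 0, 8], [0, 2, 2], [8, 2, 20]].
Row-reducing H symmetrically gives the diagonal entries 4, 2, 2.
That gives 3 positive pivots.
H is positive definite, so the origin is a strict local minimum.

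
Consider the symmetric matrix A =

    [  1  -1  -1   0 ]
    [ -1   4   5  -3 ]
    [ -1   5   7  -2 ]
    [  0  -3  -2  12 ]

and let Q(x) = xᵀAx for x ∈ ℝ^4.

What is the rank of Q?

Symmetric row and column elimination reduces A to a congruent diagonal form with pivots 1, 3, 2/3, 3.
Counting signs: 4 positive.
The rank is the number of nonzero pivots: 4.

4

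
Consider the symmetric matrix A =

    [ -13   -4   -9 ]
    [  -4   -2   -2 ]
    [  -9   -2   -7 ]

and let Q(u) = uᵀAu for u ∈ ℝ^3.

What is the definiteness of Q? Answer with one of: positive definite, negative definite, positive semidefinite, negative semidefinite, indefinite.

Symmetric row and column elimination reduces A to a congruent diagonal form with pivots -13, -10/13, 0.
That gives 2 negative, 1 zero pivots.
Hence Q is negative semidefinite.

negative semidefinite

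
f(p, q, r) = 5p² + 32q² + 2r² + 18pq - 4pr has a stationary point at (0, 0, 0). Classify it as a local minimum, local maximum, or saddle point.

local minimum

The Hessian at the origin is H = [[10, 18, -4], [18, 64, 0], [-4, 0, 4]].
Congruent diagonalization of H (simultaneous row and column reduction) yields pivots 10, 158/5, 60/79.
So there are 3 positive pivots.
H is positive definite, so the origin is a strict local minimum.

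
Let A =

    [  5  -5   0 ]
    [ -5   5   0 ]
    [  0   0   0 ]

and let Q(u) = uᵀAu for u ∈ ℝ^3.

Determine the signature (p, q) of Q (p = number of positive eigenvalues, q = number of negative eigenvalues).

(1, 0)

Applying the same elementary operations to the rows and columns of A produces a congruent diagonal matrix with entries 5, 0, 0.
So there are 1 positive, 2 zero pivots.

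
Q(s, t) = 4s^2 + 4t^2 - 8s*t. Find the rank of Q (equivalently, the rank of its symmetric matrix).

1

The associated matrix is A = [[4, -4], [-4, 4]].
Row-reducing A symmetrically gives the diagonal entries 4, 0.
Counting signs: 1 positive, 1 zero.
The rank is the number of nonzero pivots: 1.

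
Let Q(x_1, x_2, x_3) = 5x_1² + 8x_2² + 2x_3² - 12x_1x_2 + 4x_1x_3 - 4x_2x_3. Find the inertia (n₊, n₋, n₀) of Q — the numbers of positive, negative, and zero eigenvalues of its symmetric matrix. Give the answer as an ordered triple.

(3, 0, 0)

Write A = [[5, -6, 2], [-6, 8, -2], [2, -2, 2]].
Row-reducing A symmetrically gives the diagonal entries 5, 4/5, 1.
Counting signs: 3 positive.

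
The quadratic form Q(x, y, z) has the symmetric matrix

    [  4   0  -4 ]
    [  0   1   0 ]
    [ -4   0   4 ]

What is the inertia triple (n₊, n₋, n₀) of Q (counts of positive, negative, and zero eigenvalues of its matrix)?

(2, 0, 1)

Applying the same elementary operations to the rows and columns of A produces a congruent diagonal matrix with entries 4, 1, 0.
Counting signs: 2 positive, 1 zero.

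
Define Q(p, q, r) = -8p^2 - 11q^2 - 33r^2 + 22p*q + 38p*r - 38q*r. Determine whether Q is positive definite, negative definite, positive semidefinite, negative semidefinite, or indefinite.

The associated matrix is A = [[-8, 11, 19], [11, -11, -19], [19, -19, -33]].
Row-reducing A symmetrically gives the diagonal entries -8, 33/8, -2/11.
Counting signs: 1 positive, 2 negative.
Hence Q is indefinite.

indefinite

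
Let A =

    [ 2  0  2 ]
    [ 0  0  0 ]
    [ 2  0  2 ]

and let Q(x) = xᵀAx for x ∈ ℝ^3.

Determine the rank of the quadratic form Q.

Symmetric row and column elimination reduces A to a congruent diagonal form with pivots 2, 0, 0.
Counting signs: 1 positive, 2 zero.
The rank is the number of nonzero pivots: 1.

1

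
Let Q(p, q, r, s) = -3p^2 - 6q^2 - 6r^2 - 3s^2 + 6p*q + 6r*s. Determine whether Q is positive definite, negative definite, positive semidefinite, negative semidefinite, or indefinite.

The symmetric matrix is A = [[-3, 3, 0, 0], [3, -6, 0, 0], [0, 0, -6, 3], [0, 0, 3, -3]].
Applying the same elementary operations to the rows and columns of A produces a congruent diagonal matrix with entries -3, -3, -6, -3/2.
That gives 4 negative pivots.
Hence Q is negative definite.

negative definite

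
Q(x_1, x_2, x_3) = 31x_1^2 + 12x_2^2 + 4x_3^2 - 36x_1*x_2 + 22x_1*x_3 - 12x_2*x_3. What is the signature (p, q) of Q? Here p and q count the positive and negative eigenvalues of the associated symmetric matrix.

Write A = [[31, -18, 11], [-18, 12, -6], [11, -6, 4]].
Applying the same elementary operations to the rows and columns of A produces a congruent diagonal matrix with entries 31, 48/31, 0.
That gives 2 positive, 1 zero pivots.

(2, 0)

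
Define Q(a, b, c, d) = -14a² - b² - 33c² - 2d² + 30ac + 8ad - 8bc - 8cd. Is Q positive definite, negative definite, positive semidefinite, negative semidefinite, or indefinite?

negative definite

The symmetric matrix is A = [[-14, 0, 15, 4], [0, -1, -4, 0], [15, -4, -33, -4], [4, 0, -4, -2]].
Symmetric row and column elimination reduces A to a congruent diagonal form with pivots -14, -1, -13/14, -10/13.
Counting signs: 4 negative.
Hence Q is negative definite.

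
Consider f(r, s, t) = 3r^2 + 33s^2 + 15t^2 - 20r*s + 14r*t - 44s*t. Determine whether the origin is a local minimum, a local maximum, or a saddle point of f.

saddle point

The Hessian at the origin is H = [[6, -20, 14], [-20, 66, -44], [14, -44, 30]].
Congruent diagonalization of H (simultaneous row and column reduction) yields pivots 6, -2/3, 8.
Counting signs: 2 positive, 1 negative.
H is indefinite, so the origin is a saddle point.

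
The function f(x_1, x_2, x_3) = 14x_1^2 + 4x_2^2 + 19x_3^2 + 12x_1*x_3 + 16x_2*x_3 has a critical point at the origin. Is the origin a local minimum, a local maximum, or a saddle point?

The Hessian at the origin is H = [[28, 0, 12], [0, 8, 16], [12, 16, 38]].
Applying the same elementary operations to the rows and columns of H produces a congruent diagonal matrix with entries 28, 8, 6/7.
Counting signs: 3 positive.
H is positive definite, so the origin is a strict local minimum.

local minimum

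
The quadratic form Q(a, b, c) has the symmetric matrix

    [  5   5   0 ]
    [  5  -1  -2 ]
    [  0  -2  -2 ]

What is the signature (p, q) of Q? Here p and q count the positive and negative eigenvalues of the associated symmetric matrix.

(1, 2)

Applying the same elementary operations to the rows and columns of A produces a congruent diagonal matrix with entries 5, -6, -4/3.
So there are 1 positive, 2 negative pivots.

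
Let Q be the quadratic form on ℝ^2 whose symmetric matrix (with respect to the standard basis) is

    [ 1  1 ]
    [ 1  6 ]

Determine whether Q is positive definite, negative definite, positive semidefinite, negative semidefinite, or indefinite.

positive definite

Leading principal minors: Δ_1 = 1, Δ_2 = 5.
All leading principal minors are positive, so by Sylvester's criterion Q is positive definite.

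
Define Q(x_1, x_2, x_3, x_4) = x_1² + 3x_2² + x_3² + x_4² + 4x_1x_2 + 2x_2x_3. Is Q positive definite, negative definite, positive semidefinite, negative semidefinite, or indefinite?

Write A = [[1, 2, 0, 0], [2, 3, 1, 0], [0, 1, 1, 0], [0, 0, 0, 1]].
Row-reducing A symmetrically gives the diagonal entries 1, -1, 2, 1.
Counting signs: 3 positive, 1 negative.
Hence Q is indefinite.

indefinite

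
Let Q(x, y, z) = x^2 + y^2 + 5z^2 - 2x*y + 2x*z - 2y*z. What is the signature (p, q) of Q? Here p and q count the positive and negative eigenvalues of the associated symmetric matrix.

(2, 0)

The associated matrix is A = [[1, -1, 1], [-1, 1, -1], [1, -1, 5]].
Congruent diagonalization of A (simultaneous row and column reduction) yields pivots 1, 0, 4.
So there are 2 positive, 1 zero pivots.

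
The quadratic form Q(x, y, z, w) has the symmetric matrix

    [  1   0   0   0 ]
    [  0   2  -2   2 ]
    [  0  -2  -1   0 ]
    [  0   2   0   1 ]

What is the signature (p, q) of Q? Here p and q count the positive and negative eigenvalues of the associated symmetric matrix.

(3, 1)

Symmetric row and column elimination reduces A to a congruent diagonal form with pivots 1, 2, -3, 1/3.
Counting signs: 3 positive, 1 negative.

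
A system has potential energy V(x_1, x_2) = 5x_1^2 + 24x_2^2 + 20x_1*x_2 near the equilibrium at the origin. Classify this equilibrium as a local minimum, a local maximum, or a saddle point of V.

The Hessian at the origin is H = [[10, 20], [20, 48]].
det H = 10·48 − (20)² = 80 > 0 and H[1,1] = 10 > 0, so H is positive definite.
Therefore the origin is a local minimum.

local minimum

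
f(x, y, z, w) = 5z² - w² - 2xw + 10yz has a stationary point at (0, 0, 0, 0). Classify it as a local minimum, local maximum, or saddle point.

saddle point

The Hessian at the origin is H = [[0, 0, 0, -2], [0, 0, 10, 0], [0, 10, 10, 0], [-2, 0, 0, -2]].
H is indefinite, so the origin is a saddle point.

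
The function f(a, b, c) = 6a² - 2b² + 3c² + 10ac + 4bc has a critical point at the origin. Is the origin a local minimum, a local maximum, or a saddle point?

saddle point

The Hessian at the origin is H = [[12, 0, 10], [0, -4, 4], [10, 4, 6]].
Row-reducing H symmetrically gives the diagonal entries 12, -4, 5/3.
That gives 2 positive, 1 negative pivots.
H is indefinite, so the origin is a saddle point.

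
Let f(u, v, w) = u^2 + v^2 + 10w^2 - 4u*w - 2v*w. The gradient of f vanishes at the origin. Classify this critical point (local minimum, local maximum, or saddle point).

local minimum

The Hessian at the origin is H = [[2, 0, -4], [0, 2, -2], [-4, -2, 20]].
Applying the same elementary operations to the rows and columns of H produces a congruent diagonal matrix with entries 2, 2, 10.
So there are 3 positive pivots.
H is positive definite, so the origin is a strict local minimum.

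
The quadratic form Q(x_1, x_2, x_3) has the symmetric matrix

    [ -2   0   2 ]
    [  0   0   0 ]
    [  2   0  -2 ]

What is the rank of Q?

Row-reducing A symmetrically gives the diagonal entries -2, 0, 0.
Counting signs: 1 negative, 2 zero.
The rank is the number of nonzero pivots: 1.

1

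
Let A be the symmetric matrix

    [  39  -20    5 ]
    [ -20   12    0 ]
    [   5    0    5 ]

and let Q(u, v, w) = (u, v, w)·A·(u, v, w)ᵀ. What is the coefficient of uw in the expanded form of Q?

The coefficient of uw is A[1,3] + A[3,1] = 2·5 = 10.

10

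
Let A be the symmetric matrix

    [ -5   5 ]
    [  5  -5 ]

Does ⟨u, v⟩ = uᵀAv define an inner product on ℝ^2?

For the 2×2 matrix [[-5, 5], [5, -5]]: det = -5·-5 − (5)² = 0, trace = -10.
det = 0 so one eigenvalue is zero; the form is semidefinite with the sign of the trace.
⟨·,·⟩ is an inner product exactly when A is positive definite.

no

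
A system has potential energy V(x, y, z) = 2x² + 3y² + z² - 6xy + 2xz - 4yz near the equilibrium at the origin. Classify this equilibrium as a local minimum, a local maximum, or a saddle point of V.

saddle point

The Hessian at the origin is H = [[4, -6, 2], [-6, 6, -4], [2, -4, 2]].
Applying the same elementary operations to the rows and columns of H produces a congruent diagonal matrix with entries 4, -3, 4/3.
That gives 2 positive, 1 negative pivots.
H is indefinite, so the origin is a saddle point.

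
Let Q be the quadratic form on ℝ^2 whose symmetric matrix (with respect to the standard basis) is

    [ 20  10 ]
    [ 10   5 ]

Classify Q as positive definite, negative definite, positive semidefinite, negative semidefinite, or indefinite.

For the 2×2 matrix [[20, 10], [10, 5]]: det = 20·5 − (10)² = 0, trace = 25.
det = 0 so one eigenvalue is zero; the form is semidefinite with the sign of the trace.

positive semidefinite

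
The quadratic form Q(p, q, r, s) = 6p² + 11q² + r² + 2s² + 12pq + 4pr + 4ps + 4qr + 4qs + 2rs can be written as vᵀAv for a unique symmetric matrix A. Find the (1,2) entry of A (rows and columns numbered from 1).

The coefficient of p·q in Q is 12. For a symmetric A this equals A[1,2] + A[2,1] = 2·A[1,2].
So A[1,2] = 12/2 = 6.

6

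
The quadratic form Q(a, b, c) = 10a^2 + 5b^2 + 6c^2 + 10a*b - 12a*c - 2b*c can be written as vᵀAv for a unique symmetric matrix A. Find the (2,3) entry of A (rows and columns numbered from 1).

The coefficient of b·c in Q is -2. For a symmetric A this equals A[2,3] + A[3,2] = 2·A[2,3].
So A[2,3] = -2/2 = -1.

-1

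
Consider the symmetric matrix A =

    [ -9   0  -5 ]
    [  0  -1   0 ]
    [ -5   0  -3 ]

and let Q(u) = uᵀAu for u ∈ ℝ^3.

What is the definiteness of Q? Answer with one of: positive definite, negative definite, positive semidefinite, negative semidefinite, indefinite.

negative definite

Leading principal minors: Δ_1 = -9, Δ_2 = 9, Δ_3 = -2.
The signs alternate starting with Δ_1 < 0, so by Sylvester's criterion Q is negative definite.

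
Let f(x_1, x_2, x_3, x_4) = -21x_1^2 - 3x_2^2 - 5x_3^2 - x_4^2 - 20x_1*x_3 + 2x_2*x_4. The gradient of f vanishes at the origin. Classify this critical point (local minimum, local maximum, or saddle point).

The Hessian at the origin is H = [[-42, 0, -20, 0], [0, -6, 0, 2], [-20, 0, -10, 0], [0, 2, 0, -2]].
Applying the same elementary operations to the rows and columns of H produces a congruent diagonal matrix with entries -42, -6, -10/21, -4/3.
That gives 4 negative pivots.
H is negative definite, so the origin is a strict local maximum.

local maximum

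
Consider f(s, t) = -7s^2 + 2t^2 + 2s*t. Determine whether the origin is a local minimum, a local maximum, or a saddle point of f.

saddle point

The Hessian at the origin is H = [[-14, 2], [2, 4]].
det H = -14·4 − (2)² = -60 < 0, so H is indefinite.
Therefore the origin is a saddle point.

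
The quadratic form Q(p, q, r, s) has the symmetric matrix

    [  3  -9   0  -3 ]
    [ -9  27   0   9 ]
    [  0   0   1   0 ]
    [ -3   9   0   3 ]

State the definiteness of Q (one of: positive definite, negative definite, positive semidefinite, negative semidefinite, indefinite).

Row-reducing A symmetrically gives the diagonal entries 3, 0, 1, 0.
Counting signs: 2 positive, 2 zero.
Hence Q is positive semidefinite.

positive semidefinite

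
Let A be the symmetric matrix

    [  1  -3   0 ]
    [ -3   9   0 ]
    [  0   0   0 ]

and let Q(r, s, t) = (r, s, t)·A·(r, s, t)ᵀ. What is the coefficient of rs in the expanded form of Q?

The coefficient of rs is A[1,2] + A[2,1] = 2·(-3) = -6.

-6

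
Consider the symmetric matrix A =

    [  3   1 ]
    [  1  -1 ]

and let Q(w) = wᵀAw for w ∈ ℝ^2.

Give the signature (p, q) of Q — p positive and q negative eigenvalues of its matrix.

(1, 1)

Applying the same elementary operations to the rows and columns of A produces a congruent diagonal matrix with entries 3, -4/3.
So there are 1 positive, 1 negative pivots.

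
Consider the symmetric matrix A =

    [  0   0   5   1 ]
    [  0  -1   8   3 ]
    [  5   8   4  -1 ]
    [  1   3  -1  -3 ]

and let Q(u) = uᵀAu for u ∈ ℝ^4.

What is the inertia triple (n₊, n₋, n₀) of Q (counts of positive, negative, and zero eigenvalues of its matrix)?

By Sylvester's law of inertia any congruent diagonalization of A has 1 positive, 3 negative and 0 zero entries.

(1, 3, 0)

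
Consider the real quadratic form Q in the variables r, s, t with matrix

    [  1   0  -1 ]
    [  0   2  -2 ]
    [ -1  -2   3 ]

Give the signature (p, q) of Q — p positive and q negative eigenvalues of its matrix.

Congruent diagonalization of A (simultaneous row and column reduction) yields pivots 1, 2, 0.
So there are 2 positive, 1 zero pivots.

(2, 0)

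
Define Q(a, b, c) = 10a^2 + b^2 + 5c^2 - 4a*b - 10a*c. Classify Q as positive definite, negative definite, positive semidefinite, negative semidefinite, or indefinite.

positive definite

The symmetric matrix of Q is A = [[10, -2, -5], [-2, 1, 0], [-5, 0, 5]].
Leading principal minors: Δ_1 = 10, Δ_2 = 6, Δ_3 = 5.
All leading principal minors are positive, so by Sylvester's criterion Q is positive definite.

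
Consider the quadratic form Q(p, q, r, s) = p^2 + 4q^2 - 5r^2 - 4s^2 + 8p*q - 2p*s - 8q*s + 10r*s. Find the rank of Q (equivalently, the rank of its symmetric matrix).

3

The associated matrix is A = [[1, 4, 0, -1], [4, 4, 0, -4], [0, 0, -5, 5], [-1, -4, 5, -4]].
Symmetric row and column elimination reduces A to a congruent diagonal form with pivots 1, -12, -5, 0.
So there are 1 positive, 2 negative, 1 zero pivots.
The rank is the number of nonzero pivots: 3.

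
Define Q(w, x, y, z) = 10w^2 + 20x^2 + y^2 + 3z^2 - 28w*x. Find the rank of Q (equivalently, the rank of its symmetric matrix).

4

The symmetric matrix is A = [[10, -14, 0, 0], [-14, 20, 0, 0], [0, 0, 1, 0], [0, 0, 0, 3]].
Congruent diagonalization of A (simultaneous row and column reduction) yields pivots 10, 2/5, 1, 3.
Counting signs: 4 positive.
The rank is the number of nonzero pivots: 4.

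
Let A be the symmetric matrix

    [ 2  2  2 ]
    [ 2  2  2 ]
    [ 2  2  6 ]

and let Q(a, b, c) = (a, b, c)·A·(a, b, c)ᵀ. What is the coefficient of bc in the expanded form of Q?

The coefficient of bc is A[2,3] + A[3,2] = 2·2 = 4.

4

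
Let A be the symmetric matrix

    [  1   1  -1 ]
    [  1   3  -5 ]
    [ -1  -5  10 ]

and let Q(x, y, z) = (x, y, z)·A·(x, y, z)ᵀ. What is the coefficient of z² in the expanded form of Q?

The coefficient of z² is the diagonal entry A[3,3] = 10.

10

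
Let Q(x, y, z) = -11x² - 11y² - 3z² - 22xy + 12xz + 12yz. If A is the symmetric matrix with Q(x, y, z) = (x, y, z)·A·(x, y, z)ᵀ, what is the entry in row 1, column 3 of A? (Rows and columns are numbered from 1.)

The coefficient of x·z in Q is 12. For a symmetric A this equals A[1,3] + A[3,1] = 2·A[1,3].
So A[1,3] = 12/2 = 6.

6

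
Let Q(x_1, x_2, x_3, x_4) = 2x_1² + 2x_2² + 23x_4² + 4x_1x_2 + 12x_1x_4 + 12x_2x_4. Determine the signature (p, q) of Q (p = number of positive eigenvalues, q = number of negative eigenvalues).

Write A = [[2, 2, 0, 6], [2, 2, 0, 6], [0, 0, 0, 0], [6, 6, 0, 23]].
Applying the same elementary operations to the rows and columns of A produces a congruent diagonal matrix with entries 2, 0, 0, 5.
So there are 2 positive, 2 zero pivots.

(2, 0)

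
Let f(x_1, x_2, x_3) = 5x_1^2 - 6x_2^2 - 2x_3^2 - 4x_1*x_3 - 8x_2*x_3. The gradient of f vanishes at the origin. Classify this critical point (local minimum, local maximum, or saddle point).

The Hessian at the origin is H = [[10, 0, -4], [0, -12, -8], [-4, -8, -4]].
Applying the same elementary operations to the rows and columns of H produces a congruent diagonal matrix with entries 10, -12, -4/15.
Counting signs: 1 positive, 2 negative.
H is indefinite, so the origin is a saddle point.

saddle point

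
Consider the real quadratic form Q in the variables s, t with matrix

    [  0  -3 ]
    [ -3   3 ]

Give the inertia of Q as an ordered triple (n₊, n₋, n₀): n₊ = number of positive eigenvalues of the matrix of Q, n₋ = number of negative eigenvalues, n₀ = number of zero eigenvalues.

By Sylvester's law of inertia any congruent diagonalization of A has 1 positive, 1 negative and 0 zero entries.

(1, 1, 0)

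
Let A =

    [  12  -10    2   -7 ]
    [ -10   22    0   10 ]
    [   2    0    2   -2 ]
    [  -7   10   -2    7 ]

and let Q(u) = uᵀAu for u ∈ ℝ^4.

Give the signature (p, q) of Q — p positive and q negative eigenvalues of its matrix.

(4, 0)

An LDLᵀ factorisation of A has diagonal entries 12, 41/3, 60/41, 5/12.
That gives 4 positive pivots.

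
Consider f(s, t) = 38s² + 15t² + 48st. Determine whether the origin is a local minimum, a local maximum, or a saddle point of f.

The Hessian at the origin is H = [[76, 48], [48, 30]].
det H = 76·30 − (48)² = -24 < 0, so H is indefinite.
Therefore the origin is a saddle point.

saddle point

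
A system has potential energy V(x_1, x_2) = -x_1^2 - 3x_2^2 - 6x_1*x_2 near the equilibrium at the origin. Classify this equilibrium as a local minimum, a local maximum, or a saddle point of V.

The Hessian at the origin is H = [[-2, -6], [-6, -6]].
det H = -2·-6 − (-6)² = -24 < 0, so H is indefinite.
Therefore the origin is a saddle point.

saddle point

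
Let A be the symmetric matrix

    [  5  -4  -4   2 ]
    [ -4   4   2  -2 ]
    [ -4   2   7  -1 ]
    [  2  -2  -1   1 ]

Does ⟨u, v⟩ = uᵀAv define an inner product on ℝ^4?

no

Symmetric row and column elimination reduces A to a congruent diagonal form with pivots 5, 4/5, 2, 0.
That gives 3 positive, 1 zero pivots.
Hence Q is positive semidefinite.
⟨·,·⟩ is an inner product exactly when A is positive definite.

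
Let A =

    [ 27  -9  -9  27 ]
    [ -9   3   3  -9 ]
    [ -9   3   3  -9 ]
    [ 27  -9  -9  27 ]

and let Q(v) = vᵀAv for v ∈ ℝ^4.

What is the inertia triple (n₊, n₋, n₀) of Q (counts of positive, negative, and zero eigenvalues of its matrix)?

(1, 0, 3)

Symmetric row and column elimination reduces A to a congruent diagonal form with pivots 27, 0, 0, 0.
So there are 1 positive, 3 zero pivots.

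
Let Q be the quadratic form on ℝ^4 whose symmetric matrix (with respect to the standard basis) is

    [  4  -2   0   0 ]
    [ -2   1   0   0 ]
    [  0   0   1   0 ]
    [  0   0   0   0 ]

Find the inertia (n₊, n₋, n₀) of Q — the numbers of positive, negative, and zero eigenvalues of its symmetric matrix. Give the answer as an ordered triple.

Row-reducing A symmetrically gives the diagonal entries 4, 0, 1, 0.
That gives 2 positive, 2 zero pivots.

(2, 0, 2)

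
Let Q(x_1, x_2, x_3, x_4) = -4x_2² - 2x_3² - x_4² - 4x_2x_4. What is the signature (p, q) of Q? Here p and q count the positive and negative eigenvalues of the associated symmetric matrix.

Write A = [[0, 0, 0, 0], [0, -4, 0, -2], [0, 0, -2, 0], [0, -2, 0, -1]].
Symmetric row and column elimination reduces A to a congruent diagonal form with pivots 0, -4, -2, 0.
Counting signs: 2 negative, 2 zero.

(0, 2)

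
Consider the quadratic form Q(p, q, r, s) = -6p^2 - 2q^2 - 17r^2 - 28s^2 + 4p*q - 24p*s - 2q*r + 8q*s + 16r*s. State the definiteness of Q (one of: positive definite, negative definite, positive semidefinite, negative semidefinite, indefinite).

The symmetric matrix is A = [[-6, 2, 0, -12], [2, -2, -1, 4], [0, -1, -17, 8], [-12, 4, 8, -28]].
Symmetric row and column elimination reduces A to a congruent diagonal form with pivots -6, -4/3, -65/4, -4/65.
That gives 4 negative pivots.
Hence Q is negative definite.

negative definite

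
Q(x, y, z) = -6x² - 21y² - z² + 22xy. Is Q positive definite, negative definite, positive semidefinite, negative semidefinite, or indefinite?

negative definite

The symmetric matrix of Q is A = [[-6, 11, 0], [11, -21, 0], [0, 0, -1]].
Leading principal minors: Δ_1 = -6, Δ_2 = 5, Δ_3 = -5.
The signs alternate starting with Δ_1 < 0, so by Sylvester's criterion Q is negative definite.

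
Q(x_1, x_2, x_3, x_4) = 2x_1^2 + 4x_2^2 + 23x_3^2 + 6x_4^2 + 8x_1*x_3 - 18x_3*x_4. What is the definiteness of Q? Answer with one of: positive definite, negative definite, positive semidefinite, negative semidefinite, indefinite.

The symmetric matrix is A = [[2, 0, 4, 0], [0, 4, 0, 0], [4, 0, 23, -9], [0, 0, -9, 6]].
Row-reducing A symmetrically gives the diagonal entries 2, 4, 15, 3/5.
That gives 4 positive pivots.
Hence Q is positive definite.

positive definite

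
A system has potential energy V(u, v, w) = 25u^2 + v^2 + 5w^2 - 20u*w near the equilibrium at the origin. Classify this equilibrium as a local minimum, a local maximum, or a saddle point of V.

The Hessian at the origin is H = [[50, 0, -20], [0, 2, 0], [-20, 0, 10]].
Row-reducing H symmetrically gives the diagonal entries 50, 2, 2.
So there are 3 positive pivots.
H is positive definite, so the origin is a strict local minimum.

local minimum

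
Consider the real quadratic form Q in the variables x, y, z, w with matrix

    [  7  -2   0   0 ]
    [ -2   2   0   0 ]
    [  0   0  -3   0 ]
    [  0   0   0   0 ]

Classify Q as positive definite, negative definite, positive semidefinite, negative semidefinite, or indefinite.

Symmetric row and column elimination reduces A to a congruent diagonal form with pivots 7, 10/7, -3, 0.
That gives 2 positive, 1 negative, 1 zero pivots.
Hence Q is indefinite.

indefinite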